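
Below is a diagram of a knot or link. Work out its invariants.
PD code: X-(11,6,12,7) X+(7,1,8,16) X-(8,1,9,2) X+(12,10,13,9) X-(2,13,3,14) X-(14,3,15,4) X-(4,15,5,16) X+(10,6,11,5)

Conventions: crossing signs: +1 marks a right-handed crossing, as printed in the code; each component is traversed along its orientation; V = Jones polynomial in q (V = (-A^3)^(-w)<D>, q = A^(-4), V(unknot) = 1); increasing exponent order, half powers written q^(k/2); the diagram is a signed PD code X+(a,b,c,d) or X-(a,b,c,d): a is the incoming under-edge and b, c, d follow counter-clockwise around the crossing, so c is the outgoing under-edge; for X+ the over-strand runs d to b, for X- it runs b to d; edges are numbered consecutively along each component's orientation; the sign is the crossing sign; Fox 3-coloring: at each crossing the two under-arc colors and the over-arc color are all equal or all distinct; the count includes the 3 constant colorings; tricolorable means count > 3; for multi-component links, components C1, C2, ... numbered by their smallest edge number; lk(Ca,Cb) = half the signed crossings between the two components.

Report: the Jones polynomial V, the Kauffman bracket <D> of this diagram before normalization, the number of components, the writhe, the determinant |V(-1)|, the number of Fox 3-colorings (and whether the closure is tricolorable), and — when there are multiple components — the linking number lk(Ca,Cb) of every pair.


Jones polynomial: V(q) = -q^-4 + q^-3 + q^-1
<D> = A^-2 + A^6 - A^10; writhe -2
components 1, writhe -2 (8 crossings)
3-colorings: 9 of 3^8, det 3 — tricolorable
note: |V(-1)| = 3: so tricolorable, since 3 divides 3


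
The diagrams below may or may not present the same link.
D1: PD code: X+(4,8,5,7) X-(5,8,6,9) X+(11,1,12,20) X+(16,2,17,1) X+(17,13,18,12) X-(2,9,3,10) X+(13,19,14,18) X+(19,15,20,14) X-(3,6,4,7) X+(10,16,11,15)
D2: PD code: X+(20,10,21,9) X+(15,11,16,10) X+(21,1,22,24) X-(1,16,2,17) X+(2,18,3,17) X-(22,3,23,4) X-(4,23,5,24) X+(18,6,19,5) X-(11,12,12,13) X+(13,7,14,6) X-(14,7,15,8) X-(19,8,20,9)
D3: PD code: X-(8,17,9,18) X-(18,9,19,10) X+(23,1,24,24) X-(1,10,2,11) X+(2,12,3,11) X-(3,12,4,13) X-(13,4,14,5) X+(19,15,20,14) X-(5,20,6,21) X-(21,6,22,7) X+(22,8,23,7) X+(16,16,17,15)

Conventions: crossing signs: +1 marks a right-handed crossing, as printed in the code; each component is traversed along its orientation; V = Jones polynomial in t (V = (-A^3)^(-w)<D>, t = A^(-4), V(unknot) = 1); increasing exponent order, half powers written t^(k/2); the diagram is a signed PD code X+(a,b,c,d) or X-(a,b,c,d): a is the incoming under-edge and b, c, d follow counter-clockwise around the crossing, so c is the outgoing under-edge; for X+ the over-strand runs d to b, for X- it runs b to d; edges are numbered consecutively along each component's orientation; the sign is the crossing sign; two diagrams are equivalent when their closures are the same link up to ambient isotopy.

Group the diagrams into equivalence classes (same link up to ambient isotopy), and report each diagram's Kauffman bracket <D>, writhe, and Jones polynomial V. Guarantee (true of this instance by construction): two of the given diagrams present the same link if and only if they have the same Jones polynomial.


equivalence classes: {D1} | {D2} | {D3}
D1 (bracket -A^-16 + A^-12 - A^-8 + A^-4 + A^4; 10 crossings at w = +4): V = t^2 + t^4 - t^5 + t^6 - t^7
V(D2) = 1  [12 crossings, <D> = 1, w = 0]
V(D3) = -t^-6 + t^-5 - t^-4 + 2t^-3 - t^-2 + t^-1  (w -2, c 12, <D> = A^-2 - A^2 + 2A^6 - A^10 + A^14 - A^18)
observation: V(t) takes 3 values over 3 diagrams, fixing the grouping


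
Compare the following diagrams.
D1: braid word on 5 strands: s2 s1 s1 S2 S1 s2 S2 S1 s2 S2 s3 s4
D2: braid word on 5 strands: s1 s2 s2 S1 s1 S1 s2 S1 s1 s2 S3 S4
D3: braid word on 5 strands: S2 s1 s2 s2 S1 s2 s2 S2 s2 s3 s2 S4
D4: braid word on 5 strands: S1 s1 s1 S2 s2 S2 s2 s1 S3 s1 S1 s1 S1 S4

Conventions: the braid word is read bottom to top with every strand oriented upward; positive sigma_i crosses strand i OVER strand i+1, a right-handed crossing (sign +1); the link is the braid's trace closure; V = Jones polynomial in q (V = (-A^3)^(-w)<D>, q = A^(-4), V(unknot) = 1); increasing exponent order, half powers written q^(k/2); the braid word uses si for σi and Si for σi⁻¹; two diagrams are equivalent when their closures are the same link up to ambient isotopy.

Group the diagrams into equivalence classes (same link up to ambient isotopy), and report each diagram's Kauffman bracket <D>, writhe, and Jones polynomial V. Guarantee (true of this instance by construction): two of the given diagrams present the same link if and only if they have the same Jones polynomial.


grouping into links: {D1} | {D2, D3} | {D4}
V(D1) = q^-2 + 2 + q^2  (w +2, c 12, <D> = A^-2 + 2A^6 + A^14)
V(D2) = q + 2q^3 + q^5  [12 crossings, <D> = A^-14 + 2A^-6 + A^2, w = +2]
V(D3) = q + 2q^3 + q^5  (w +4, c 12, <D> = A^-8 + 2 + A^8)
D4 (bracket A^-12 + A^-8 + A^-4 + 1; 14 crossings at w = 0): V = 1 + q + q^2 + q^3
key observation: V(q) takes 3 values over 4 diagrams, fixing the grouping


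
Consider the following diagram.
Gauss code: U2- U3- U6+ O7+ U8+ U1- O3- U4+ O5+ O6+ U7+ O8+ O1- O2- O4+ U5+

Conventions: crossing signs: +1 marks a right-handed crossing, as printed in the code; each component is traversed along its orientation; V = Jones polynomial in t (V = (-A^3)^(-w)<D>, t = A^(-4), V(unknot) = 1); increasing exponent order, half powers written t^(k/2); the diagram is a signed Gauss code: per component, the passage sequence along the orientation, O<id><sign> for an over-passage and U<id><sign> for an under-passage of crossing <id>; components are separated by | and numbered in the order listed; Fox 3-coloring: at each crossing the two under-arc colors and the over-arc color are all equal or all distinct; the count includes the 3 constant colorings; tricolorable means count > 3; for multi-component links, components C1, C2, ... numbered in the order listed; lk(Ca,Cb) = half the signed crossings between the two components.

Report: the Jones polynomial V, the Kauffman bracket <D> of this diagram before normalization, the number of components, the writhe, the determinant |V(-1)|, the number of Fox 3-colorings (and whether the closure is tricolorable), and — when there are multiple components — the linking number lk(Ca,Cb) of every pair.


V(t) = t + t^3 - t^4
bracket: -A^-10 + A^-6 + A^2, w = +2
1 component, writhe +2, over 8 crossings
det 3, colorings 9 of 3^8 — tricolorable
observation: V spans 3 powers of t: at least 3 crossings in any diagram


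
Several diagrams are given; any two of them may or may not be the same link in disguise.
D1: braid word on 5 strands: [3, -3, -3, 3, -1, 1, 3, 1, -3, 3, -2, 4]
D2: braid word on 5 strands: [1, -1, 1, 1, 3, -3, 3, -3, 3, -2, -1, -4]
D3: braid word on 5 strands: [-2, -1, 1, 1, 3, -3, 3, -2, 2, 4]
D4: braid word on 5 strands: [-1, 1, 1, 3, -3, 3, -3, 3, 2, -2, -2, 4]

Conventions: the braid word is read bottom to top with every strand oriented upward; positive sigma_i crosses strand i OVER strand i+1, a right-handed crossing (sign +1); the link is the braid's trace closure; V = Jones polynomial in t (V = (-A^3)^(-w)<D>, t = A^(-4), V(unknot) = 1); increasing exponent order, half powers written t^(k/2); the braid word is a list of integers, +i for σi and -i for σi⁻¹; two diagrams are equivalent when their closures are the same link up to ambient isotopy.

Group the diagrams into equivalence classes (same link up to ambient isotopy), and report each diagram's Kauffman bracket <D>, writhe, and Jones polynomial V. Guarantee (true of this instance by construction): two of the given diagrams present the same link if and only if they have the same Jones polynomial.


grouping into links: {D1, D2, D3, D4}
V(D1) = 1  (w +2, c 12, <D> = A^6)
V(D2) = 1  (w 0, c 12, <D> = 1)
D3 (bracket A^6; 10 crossings at w = +2): V = 1
V(D4) = 1  [12 crossings, <D> = A^6, w = +2]
why: all 4 diagrams share one V(t), hence one class


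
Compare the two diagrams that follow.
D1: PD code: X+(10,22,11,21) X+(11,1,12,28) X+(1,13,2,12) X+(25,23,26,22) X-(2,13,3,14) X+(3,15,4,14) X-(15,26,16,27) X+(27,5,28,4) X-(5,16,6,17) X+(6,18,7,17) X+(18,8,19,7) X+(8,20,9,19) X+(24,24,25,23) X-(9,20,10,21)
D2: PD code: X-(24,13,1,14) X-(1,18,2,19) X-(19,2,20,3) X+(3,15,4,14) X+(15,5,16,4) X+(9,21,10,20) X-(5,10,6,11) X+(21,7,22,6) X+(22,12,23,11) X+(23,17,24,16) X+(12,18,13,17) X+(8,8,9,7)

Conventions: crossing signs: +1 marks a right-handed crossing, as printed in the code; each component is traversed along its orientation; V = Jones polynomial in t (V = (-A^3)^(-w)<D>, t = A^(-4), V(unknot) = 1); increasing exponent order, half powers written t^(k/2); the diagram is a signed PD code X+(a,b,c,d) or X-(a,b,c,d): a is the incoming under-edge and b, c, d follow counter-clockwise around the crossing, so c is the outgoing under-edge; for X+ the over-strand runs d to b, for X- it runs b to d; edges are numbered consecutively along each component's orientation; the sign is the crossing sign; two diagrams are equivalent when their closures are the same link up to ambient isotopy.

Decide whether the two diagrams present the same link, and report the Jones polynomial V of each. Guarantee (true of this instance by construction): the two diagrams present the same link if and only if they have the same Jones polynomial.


same link: no
V(D1) = t - t^2 + 2t^3 - t^4 + t^5 - t^6  [14 crossings, <D> = -A^-6 + A^-2 - A^2 + 2A^6 - A^10 + A^14, w = +6]
V(D2) = t^-1 - 2 + 3t - 3t^2 + 4t^3 - 3t^4 + 2t^5 - t^6  (w +4, c 12, <D> = -A^-12 + 2A^-8 - 3A^-4 + 4 - 3A^4 + 3A^8 - 2A^12 + A^16)
note: V(t) takes 2 values over 2 diagrams, fixing the grouping


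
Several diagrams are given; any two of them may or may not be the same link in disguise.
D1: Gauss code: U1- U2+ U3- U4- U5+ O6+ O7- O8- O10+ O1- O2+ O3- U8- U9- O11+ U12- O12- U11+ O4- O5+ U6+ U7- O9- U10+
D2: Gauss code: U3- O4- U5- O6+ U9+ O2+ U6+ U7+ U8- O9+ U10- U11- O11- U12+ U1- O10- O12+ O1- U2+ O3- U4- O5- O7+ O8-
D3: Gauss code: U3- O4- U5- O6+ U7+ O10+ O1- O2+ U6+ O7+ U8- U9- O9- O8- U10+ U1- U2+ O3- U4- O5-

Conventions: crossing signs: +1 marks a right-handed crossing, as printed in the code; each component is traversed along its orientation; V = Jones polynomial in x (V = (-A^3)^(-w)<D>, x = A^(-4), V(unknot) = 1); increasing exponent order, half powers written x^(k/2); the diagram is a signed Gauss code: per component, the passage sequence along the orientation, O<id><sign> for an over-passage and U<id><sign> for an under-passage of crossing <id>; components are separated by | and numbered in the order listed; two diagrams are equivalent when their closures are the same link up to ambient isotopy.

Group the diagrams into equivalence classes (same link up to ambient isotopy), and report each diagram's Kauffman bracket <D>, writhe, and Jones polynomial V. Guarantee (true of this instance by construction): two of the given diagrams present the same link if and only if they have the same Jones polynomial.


classes: {D1} | {D2, D3}
V(D1) = 1  [12 crossings, <D> = A^-6, w = -2]
V(D2) = -x^-3 + x^-2 - x^-1 + 3 - x + x^2 - x^3  (w -2, c 12, <D> = -A^-18 + A^-14 - A^-10 + 3A^-6 - A^-2 + A^2 - A^6)
V(D3) = -x^-3 + x^-2 - x^-1 + 3 - x + x^2 - x^3  [10 crossings, <D> = -A^-18 + A^-14 - A^-10 + 3A^-6 - A^-2 + A^2 - A^6, w = -2]
note: 2 classes among 3 diagrams; unequal V(x) rules out equality


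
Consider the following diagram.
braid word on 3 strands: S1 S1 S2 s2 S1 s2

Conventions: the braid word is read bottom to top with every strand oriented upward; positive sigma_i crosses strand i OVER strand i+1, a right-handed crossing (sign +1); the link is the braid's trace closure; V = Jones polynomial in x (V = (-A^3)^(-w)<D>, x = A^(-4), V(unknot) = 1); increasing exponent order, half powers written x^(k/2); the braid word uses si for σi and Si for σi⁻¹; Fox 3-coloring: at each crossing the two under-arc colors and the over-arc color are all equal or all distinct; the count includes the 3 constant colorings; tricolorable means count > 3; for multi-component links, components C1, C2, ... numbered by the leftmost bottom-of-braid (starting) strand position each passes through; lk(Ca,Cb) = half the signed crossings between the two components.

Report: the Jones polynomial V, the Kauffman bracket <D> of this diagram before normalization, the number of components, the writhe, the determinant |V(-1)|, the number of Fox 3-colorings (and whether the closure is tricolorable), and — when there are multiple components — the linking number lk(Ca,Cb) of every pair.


V = -x^-4 + x^-3 + x^-1
<D> = A^-2 + A^6 - A^10 (w = -2)
1 component over 6 crossings, w = -2
9 Fox colorings among 3^6, |V(-1)| = 3: tricolorable
why: the span of V is 3, forcing >= 3 crossings in any diagram


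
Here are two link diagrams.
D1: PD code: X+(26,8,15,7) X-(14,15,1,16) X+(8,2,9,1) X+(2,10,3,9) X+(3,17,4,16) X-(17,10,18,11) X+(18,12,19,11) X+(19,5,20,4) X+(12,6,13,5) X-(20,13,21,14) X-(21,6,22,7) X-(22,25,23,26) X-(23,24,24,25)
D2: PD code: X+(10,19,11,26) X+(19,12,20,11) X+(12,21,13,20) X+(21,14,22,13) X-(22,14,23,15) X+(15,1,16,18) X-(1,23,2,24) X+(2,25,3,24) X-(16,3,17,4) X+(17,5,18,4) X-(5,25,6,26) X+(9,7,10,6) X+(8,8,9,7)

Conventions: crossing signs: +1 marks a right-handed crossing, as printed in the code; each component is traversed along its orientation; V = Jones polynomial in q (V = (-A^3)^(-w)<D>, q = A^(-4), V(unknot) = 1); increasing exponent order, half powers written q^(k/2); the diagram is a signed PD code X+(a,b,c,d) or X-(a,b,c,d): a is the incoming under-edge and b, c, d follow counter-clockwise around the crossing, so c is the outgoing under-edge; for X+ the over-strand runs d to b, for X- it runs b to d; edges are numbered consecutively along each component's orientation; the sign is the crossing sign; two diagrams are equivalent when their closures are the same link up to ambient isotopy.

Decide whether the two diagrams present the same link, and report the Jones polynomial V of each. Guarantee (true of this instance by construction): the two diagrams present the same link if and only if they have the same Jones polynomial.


same link: no
V(D1) = -2q^(1/2) + q^(3/2) - 2q^(5/2) + q^(7/2) - q^(9/2) + q^(11/2)  [13 crossings, <D> = -A^-19 + A^-15 - A^-11 + 2A^-7 - A^-3 + 2A, w = +1]
V(D2) = -q^(1/2) - q^(5/2)  [13 crossings, <D> = A^5 + A^13, w = +5]
insight: V(q) takes 2 values over 2 diagrams, fixing the grouping


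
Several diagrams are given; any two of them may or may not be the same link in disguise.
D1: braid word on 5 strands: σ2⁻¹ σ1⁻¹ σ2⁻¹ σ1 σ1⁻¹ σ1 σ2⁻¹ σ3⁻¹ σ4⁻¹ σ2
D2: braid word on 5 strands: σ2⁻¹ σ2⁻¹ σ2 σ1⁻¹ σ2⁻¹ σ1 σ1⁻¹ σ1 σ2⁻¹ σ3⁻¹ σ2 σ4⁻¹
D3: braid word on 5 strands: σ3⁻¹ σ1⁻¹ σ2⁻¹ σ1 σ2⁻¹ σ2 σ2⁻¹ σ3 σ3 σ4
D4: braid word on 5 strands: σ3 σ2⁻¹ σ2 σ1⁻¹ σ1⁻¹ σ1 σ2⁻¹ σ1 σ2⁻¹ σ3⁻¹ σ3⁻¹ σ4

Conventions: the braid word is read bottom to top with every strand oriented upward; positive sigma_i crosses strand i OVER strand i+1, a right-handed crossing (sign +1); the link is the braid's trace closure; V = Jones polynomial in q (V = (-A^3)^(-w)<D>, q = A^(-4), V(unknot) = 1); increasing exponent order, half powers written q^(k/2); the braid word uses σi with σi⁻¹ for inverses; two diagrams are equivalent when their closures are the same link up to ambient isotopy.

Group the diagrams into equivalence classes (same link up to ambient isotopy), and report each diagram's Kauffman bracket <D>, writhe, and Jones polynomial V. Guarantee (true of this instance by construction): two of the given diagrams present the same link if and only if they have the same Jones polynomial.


equivalence classes: {D1, D2, D3, D4}
D1 (bracket A^-12; 10 crossings at w = -4): V = 1
V(D2) = 1  (w -4, c 12, <D> = A^-12)
V(D3) = 1  (w 0, c 10, <D> = 1)
D4 (bracket A^-6; 12 crossings at w = -2): V = 1
observation: all 4 diagrams share one V(q), hence one class


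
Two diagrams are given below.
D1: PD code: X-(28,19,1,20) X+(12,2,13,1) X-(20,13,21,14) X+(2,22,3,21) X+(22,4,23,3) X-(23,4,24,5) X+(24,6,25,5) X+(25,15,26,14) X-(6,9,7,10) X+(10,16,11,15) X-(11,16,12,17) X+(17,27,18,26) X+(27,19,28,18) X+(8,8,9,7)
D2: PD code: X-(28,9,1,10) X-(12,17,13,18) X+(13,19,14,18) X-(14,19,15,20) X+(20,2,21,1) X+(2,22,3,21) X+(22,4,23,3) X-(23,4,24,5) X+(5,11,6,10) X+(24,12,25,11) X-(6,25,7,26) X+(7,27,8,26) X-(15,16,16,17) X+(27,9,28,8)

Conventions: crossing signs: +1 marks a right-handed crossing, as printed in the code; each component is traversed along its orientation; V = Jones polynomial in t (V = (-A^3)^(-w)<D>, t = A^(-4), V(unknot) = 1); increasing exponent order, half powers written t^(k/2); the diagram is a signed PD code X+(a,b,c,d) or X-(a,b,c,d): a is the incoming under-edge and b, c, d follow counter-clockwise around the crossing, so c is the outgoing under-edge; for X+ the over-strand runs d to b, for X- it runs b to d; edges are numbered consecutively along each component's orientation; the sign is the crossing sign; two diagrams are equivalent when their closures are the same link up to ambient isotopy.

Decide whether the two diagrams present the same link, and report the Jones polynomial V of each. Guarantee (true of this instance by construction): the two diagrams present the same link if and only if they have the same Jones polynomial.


equivalent: no
V(D1) = t - t^2 + 2t^3 - t^4 + t^5 - t^6  (w +4, c 14, <D> = -A^-12 + A^-8 - A^-4 + 2 - A^4 + A^8)
D2 (bracket -A^-10 + A^-6 + A^2; 14 crossings at w = +2): V = t + t^3 - t^4
why: comparing 2 Jones polynomials yields 2 groups


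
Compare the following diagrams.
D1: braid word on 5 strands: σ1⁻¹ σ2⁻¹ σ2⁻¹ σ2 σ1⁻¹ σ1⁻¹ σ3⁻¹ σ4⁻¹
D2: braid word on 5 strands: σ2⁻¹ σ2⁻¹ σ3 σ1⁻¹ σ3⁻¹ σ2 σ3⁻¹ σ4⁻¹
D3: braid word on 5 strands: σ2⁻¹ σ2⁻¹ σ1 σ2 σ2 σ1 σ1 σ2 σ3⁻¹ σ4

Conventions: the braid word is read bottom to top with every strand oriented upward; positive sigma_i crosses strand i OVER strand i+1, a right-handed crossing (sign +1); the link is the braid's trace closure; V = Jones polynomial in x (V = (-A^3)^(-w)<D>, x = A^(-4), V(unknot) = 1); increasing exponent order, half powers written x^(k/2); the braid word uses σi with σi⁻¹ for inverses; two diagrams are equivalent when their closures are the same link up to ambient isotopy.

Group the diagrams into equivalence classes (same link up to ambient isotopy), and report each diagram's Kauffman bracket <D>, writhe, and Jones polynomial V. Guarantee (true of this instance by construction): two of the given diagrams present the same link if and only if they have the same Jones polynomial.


equivalence classes: {D1} | {D2} | {D3}
D1 (bracket A^-14 + A^-6 - A^-2; 8 crossings at w = -6): V = -x^-4 + x^-3 + x^-1
D2 (bracket A^-12; 8 crossings at w = -4): V = 1
D3 (bracket -A^-12 + A^-8 - A^-4 + 2 - A^4 + A^8; 10 crossings at w = +4): V = x - x^2 + 2x^3 - x^4 + x^5 - x^6
key observation: 3 values of V(x) split the 3 diagrams


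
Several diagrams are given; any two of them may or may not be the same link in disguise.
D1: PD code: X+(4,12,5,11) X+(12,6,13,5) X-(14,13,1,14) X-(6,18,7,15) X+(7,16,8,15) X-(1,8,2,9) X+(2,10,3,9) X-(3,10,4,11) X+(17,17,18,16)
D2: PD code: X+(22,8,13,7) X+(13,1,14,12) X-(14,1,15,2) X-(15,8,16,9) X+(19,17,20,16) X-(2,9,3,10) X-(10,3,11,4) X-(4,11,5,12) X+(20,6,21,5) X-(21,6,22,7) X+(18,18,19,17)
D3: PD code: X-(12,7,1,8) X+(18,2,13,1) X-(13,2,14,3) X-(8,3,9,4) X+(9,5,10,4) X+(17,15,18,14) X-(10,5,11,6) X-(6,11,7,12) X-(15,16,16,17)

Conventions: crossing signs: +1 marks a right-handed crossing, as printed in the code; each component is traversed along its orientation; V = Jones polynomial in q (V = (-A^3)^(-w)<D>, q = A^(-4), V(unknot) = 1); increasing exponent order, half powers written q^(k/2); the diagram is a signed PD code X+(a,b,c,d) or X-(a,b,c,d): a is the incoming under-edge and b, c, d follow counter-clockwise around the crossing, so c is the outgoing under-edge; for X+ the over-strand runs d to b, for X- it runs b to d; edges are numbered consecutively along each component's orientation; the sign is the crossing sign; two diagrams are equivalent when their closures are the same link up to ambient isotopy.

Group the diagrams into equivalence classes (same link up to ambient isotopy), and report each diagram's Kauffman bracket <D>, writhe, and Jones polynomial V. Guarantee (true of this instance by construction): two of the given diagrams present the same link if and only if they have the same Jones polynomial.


grouping into links: {D1} | {D2, D3}
V(D1) = -q^(-1/2) - q^(1/2)  (w +1, c 9, <D> = A + A^5)
V(D2) = q^(-9/2) - q^(-5/2) - q^(-3/2) - q^(-1/2)  [11 crossings, <D> = A^-1 + A^3 + A^7 - A^15, w = -1]
V(D3) = q^(-9/2) - q^(-5/2) - q^(-3/2) - q^(-1/2)  [9 crossings, <D> = A^-7 + A^-3 + A - A^9, w = -3]
why: V(q) takes 2 values over 3 diagrams, fixing the grouping


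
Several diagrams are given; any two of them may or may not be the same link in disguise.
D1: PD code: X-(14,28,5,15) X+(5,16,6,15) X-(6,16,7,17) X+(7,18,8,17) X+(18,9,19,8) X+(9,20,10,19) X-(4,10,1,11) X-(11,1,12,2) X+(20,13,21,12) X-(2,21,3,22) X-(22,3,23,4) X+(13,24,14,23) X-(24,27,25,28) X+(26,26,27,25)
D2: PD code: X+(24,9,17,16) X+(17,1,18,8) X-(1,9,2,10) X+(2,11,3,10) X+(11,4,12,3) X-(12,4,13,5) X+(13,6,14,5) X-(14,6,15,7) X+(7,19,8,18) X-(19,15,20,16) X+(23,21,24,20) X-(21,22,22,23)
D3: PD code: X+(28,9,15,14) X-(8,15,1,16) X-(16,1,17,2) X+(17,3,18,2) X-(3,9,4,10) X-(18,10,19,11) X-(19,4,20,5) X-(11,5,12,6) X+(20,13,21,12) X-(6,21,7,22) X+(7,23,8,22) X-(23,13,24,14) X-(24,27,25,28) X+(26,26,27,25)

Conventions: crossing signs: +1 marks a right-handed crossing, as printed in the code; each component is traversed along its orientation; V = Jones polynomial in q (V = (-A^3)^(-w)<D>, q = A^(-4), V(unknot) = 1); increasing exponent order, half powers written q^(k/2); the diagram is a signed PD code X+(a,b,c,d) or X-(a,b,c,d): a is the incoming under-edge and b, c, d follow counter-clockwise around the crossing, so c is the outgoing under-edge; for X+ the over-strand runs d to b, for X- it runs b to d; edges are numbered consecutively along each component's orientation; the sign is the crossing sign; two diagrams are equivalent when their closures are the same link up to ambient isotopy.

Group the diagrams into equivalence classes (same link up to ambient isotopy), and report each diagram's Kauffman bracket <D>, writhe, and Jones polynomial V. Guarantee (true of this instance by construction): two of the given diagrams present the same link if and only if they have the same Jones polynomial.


grouping into links: {D1} | {D2} | {D3}
V(D1) = q^-4 - 2q^-3 + 4q^-2 - 4q^-1 + 6 - 4q + 4q^2 - 2q^3 + q^4  (w 0, c 14, <D> = A^-16 - 2A^-12 + 4A^-8 - 4A^-4 + 6 - 4A^4 + 4A^8 - 2A^12 + A^16)
V(D2) = 1 + q + q^2 + q^3  [12 crossings, <D> = A^-6 + A^-2 + A^2 + A^6, w = +2]
D3 (bracket A^-8 + 2 + A^8; 14 crossings at w = -4): V = q^-5 + 2q^-3 + q^-1
why: 3 values of V(q) split the 3 diagrams


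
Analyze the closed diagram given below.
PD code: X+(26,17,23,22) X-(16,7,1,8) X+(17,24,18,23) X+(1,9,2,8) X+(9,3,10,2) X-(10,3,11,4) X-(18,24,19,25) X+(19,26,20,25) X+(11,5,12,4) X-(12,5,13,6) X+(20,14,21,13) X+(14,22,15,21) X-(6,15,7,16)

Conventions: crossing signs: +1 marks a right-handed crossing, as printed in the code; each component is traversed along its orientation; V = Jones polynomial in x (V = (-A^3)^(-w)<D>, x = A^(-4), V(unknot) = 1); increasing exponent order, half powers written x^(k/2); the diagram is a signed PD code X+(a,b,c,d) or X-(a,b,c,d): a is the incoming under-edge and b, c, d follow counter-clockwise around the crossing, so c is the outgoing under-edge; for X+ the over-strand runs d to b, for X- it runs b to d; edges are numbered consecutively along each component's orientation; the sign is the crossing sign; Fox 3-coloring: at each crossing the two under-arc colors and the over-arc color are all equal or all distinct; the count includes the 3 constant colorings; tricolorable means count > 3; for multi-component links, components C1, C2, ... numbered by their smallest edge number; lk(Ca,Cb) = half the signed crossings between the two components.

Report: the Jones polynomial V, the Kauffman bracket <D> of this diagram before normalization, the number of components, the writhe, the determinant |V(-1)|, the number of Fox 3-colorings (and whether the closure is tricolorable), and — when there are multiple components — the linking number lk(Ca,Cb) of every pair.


Jones polynomial: V(x) = x + 2x^3 + x^5
<D> = -A^-11 - 2A^-3 - A^5; writhe +3
components 3, writhe +3 (13 crossings)
linking number lk(C1,C2) = +1
lk(C1,C3): 0
lk(C2,C3) = +1
3-colorings: 3 of 3^13, det 4 — not tricolorable
note: the 3 component pairs carry total linking +2


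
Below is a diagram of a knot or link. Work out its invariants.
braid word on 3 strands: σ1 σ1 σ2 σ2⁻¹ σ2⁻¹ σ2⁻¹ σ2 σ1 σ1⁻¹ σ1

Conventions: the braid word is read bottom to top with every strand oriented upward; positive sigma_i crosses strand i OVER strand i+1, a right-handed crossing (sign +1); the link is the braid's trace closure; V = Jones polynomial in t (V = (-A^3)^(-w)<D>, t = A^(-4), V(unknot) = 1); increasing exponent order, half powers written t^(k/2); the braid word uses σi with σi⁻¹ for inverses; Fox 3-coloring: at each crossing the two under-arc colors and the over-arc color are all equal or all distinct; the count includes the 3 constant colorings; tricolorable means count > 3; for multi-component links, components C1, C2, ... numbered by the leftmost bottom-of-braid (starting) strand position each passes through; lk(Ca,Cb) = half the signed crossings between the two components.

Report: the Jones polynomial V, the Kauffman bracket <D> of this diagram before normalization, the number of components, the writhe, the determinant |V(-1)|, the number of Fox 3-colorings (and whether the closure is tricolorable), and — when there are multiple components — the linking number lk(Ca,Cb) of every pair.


V(t) = t + t^3 - t^4
bracket: -A^-10 + A^-6 + A^2, w = +2
1 component, writhe +2, over 10 crossings
det 3, colorings 9 of 3^10 — tricolorable
observation: inverse pairs cancel, leaving σ1 σ1 σ2⁻¹ σ1


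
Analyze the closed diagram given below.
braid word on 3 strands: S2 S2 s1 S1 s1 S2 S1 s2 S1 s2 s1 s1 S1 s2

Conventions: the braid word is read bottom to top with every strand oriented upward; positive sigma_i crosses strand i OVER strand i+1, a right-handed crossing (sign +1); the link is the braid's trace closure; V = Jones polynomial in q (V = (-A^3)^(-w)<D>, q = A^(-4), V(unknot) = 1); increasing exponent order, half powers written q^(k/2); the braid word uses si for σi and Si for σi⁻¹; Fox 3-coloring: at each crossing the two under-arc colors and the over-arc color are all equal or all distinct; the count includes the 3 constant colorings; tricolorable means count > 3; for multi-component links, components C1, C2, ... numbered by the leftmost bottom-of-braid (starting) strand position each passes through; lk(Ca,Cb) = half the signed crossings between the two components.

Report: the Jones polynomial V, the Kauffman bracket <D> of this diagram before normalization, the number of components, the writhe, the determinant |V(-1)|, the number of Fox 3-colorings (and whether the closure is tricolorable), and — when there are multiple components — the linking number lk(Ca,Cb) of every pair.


Jones polynomial: V(q) = -q^-3 + q^-2 - q^-1 + 3 - q + q^2 - q^3
<D> = -A^-12 + A^-8 - A^-4 + 3 - A^4 + A^8 - A^12; writhe 0
components 1, writhe 0 (14 crossings)
3-colorings: 27 of 3^14, det 9 — tricolorable
note: free reduction leaves σ2⁻¹ σ2⁻¹ σ1 σ2⁻¹ σ1⁻¹ σ2 σ1⁻¹ σ2 σ1 σ2 of the original 14 letters


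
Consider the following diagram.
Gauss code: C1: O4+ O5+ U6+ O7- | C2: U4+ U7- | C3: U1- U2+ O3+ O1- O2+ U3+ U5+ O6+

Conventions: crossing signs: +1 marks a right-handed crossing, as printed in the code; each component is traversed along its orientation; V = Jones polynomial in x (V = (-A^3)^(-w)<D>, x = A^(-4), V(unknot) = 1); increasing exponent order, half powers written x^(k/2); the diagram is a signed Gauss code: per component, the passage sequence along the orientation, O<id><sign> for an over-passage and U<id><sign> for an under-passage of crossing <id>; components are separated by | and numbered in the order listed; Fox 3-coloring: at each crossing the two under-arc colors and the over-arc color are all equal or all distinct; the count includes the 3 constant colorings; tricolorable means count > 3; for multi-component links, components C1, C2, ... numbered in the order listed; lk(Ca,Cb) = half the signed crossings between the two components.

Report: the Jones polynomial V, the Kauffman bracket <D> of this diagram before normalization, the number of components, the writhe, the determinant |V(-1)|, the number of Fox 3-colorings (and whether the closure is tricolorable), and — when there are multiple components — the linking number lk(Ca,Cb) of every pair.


V = 1 + x + x^2 + x^3
<D> = -A^-3 - A - A^5 - A^9 (w = +3)
3 components over 7 crossings, w = +3
lk(C1,C2): 0
lk(C1,C3) = +1
linking number lk(C2,C3) = 0
9 Fox colorings among 3^7, |V(-1)| = 0: tricolorable
why: w = +3 (over 7 crossings) is diagram-only; (-A^3)^(-3) removes it from V


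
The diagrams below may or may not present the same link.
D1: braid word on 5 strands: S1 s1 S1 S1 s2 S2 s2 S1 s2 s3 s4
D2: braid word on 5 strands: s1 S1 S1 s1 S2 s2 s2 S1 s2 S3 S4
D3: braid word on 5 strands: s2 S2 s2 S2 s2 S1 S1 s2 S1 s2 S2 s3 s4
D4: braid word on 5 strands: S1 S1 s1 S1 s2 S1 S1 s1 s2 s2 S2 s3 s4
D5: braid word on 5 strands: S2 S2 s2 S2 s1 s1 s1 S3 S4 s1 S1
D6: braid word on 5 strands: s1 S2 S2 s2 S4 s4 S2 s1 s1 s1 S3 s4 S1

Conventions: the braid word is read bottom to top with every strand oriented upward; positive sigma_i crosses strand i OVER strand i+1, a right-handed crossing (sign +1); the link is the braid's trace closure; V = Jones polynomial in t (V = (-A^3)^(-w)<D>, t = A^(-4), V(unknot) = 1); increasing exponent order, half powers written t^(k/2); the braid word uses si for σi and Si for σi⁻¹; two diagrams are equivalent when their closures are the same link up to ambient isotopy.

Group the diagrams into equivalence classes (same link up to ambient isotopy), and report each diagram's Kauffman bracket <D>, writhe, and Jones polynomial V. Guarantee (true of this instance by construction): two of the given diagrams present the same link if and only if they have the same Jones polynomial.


classes: {D1, D3, D4} | {D2} | {D5, D6}
V(D1) = t^(-7/2) - 2t^(-5/2) + t^(-3/2) - 2t^(-1/2) + t^(1/2) - t^(3/2)  [11 crossings, <D> = A^-3 - A + 2A^5 - A^9 + 2A^13 - A^17, w = +1]
V(D2) = -t^(1/2) - t^(5/2)  [11 crossings, <D> = A^-13 + A^-5, w = -1]
V(D3) = t^(-7/2) - 2t^(-5/2) + t^(-3/2) - 2t^(-1/2) + t^(1/2) - t^(3/2)  (w +1, c 13, <D> = A^-3 - A + 2A^5 - A^9 + 2A^13 - A^17)
V(D4) = t^(-7/2) - 2t^(-5/2) + t^(-3/2) - 2t^(-1/2) + t^(1/2) - t^(3/2)  (w +1, c 13, <D> = A^-3 - A + 2A^5 - A^9 + 2A^13 - A^17)
D5 (bracket -A^-17 + A^-13 - A^-9 + 2A^-5 + A^3; 11 crossings at w = -1): V = -t^(-3/2) - 2t^(1/2) + t^(3/2) - t^(5/2) + t^(7/2)
D6 (bracket -A^-11 + A^-7 - A^-3 + 2A + A^9; 13 crossings at w = +1): V = -t^(-3/2) - 2t^(1/2) + t^(3/2) - t^(5/2) + t^(7/2)
note: comparing 6 Jones polynomials yields 3 groups


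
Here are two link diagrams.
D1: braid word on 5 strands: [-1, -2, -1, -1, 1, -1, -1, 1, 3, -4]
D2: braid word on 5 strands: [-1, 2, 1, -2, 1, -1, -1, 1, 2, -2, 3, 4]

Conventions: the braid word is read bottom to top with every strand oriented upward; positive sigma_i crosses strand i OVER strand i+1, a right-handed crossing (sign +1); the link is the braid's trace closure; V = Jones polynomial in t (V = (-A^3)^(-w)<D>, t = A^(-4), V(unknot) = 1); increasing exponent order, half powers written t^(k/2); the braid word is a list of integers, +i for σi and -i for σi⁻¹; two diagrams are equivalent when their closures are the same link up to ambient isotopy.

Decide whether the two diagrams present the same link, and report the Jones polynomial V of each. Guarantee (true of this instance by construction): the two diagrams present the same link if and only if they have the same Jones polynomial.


same link: no
V(D1) = -t^-4 + t^-3 + t^-1  [10 crossings, <D> = A^-8 + 1 - A^4, w = -4]
D2 (bracket A^6; 12 crossings at w = +2): V = 1
note: 2 classes among 2 diagrams; unequal V(t) rules out equality


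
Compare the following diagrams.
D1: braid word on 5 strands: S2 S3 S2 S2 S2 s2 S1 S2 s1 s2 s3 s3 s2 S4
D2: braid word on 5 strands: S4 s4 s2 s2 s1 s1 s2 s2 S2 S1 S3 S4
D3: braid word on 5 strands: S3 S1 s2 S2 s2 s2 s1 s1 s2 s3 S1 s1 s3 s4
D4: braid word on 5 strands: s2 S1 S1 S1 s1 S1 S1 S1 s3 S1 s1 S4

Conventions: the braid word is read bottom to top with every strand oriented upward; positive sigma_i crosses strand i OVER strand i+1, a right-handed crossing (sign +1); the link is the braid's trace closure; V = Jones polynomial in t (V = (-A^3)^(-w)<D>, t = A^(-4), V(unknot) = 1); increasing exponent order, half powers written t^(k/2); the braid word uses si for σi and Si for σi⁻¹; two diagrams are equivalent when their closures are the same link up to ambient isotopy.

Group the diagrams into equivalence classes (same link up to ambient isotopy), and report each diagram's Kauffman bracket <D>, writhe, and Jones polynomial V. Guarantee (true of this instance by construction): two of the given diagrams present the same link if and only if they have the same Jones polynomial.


equivalence classes: {D1} | {D2, D3} | {D4}
D1 (bracket A^-6; 14 crossings at w = -2): V = 1
V(D2) = t - t^2 + 2t^3 - t^4 + t^5 - t^6  (w +2, c 12, <D> = -A^-18 + A^-14 - A^-10 + 2A^-6 - A^-2 + A^2)
V(D3) = t - t^2 + 2t^3 - t^4 + t^5 - t^6  (w +6, c 14, <D> = -A^-6 + A^-2 - A^2 + 2A^6 - A^10 + A^14)
V(D4) = -t^-7 + t^-6 - t^-5 + t^-4 + t^-2  (w -4, c 12, <D> = A^-4 + A^4 - A^8 + A^12 - A^16)
key observation: 3 values of V(t) split the 4 diagrams


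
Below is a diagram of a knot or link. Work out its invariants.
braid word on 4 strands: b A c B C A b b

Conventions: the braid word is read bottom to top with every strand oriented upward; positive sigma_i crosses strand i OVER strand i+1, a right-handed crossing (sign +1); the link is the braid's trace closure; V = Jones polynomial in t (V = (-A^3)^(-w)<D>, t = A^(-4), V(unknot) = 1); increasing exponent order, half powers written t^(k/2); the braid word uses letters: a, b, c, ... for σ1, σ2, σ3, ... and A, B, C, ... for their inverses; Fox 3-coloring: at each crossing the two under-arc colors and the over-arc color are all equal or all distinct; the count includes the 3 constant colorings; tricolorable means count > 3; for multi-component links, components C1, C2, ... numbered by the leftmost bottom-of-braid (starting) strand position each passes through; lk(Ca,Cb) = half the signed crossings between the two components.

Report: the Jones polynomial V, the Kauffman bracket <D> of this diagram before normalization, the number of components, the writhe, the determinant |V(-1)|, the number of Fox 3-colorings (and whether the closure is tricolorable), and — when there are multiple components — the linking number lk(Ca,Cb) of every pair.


V(t) = -t^(-3/2) - 2t^(1/2) + t^(3/2) - t^(5/2) + t^(7/2)
bracket: A^-14 - A^-10 + A^-6 - 2A^-2 - A^6, w = 0
2 components, writhe 0, over 8 crossings
lk(C1,C2) = -1
det 6, colorings 9 of 3^8 — tricolorable
observation: span 5 respects span(V) <= c + mu - 1 = 9 for this 2-component diagram


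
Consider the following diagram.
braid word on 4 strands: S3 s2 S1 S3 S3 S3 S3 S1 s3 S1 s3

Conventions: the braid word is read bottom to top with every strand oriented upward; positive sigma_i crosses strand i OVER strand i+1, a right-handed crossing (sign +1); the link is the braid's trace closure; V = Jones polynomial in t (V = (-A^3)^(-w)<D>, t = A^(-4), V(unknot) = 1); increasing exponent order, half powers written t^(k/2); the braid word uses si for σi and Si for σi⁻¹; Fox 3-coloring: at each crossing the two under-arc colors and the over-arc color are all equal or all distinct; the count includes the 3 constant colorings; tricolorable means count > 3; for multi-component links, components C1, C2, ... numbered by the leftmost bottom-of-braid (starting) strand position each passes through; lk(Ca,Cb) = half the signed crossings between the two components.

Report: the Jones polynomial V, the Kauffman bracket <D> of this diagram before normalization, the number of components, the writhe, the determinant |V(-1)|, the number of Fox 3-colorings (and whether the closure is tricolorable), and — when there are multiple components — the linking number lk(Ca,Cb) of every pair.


Jones polynomial: V(t) = t^-8 - 2t^-7 + t^-6 - 2t^-5 + 2t^-4 + t^-2
<D> = -A^-7 - 2A + 2A^5 - A^9 + 2A^13 - A^17; writhe -5
components 1, writhe -5 (11 crossings)
3-colorings: 27 of 3^11, det 9 — tricolorable
note: w = -5 shifts under R1 moves; the (-A^3)^(5) factor cancels that in V


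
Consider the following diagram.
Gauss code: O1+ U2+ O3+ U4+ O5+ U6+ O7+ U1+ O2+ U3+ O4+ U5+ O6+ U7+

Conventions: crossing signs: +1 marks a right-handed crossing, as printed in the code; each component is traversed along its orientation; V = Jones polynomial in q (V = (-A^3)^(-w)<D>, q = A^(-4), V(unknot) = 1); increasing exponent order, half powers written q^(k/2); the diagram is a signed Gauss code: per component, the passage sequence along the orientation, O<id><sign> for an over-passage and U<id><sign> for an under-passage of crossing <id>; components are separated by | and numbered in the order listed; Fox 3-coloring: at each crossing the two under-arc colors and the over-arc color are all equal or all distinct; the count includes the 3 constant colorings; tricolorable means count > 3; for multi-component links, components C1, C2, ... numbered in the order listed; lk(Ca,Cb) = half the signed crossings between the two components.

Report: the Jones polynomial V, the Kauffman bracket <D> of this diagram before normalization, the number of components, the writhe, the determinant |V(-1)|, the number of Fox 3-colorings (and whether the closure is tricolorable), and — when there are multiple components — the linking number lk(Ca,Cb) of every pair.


V(q) = q^3 + q^5 - q^6 + q^7 - q^8 + q^9 - q^10
bracket: A^-19 - A^-15 + A^-11 - A^-7 + A^-3 - A - A^9, w = +7
1 component, writhe +7, over 7 crossings
det 7, colorings 3 of 3^7 — not tricolorable
observation: det 7 = |V(-1)|; not divisible by 3, so not tricolorable


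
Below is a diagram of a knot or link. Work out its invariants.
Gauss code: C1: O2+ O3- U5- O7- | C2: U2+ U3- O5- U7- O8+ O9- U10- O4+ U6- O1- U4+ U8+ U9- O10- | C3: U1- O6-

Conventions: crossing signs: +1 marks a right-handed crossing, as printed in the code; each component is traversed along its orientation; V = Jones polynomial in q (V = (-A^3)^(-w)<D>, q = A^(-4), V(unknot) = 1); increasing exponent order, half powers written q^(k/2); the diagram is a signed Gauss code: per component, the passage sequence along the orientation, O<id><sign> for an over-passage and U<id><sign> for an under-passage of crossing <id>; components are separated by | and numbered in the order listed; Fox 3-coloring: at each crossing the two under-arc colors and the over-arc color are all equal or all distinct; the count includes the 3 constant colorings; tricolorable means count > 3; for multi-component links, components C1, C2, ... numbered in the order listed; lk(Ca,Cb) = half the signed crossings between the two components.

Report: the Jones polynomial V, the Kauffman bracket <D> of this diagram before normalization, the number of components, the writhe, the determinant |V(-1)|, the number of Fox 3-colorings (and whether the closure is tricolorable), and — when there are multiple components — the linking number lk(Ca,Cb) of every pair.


V(q) = q^-5 + 2q^-3 + q^-1
bracket: A^-8 + 2 + A^8, w = -4
3 components, writhe -4, over 10 crossings
lk(C1,C2) = -1
linking number lk(C1,C3) = 0
lk(C2,C3): -1
det 4, colorings 3 of 3^10 — not tricolorable
observation: |V(-1)| = 4: so not tricolorable, since 3 does not divide 4
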